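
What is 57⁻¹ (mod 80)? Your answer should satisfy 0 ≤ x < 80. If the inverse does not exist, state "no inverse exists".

Apply the Euclidean algorithm to 80 and 57:
80 = 1·57 + 23
57 = 2·23 + 11
23 = 2·11 + 1
11 = 11·1 + 0
The gcd is 1. Working backward:
1 = 23 − 2·11
1 = −2·57 + 5·23
1 = 5·80 − 7·57
Hence 57⁻¹ ≡ -7 ≡ 73 (mod 80).

73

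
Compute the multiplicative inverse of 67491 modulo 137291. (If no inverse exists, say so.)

103875

Apply the Euclidean algorithm to 137291 and 67491:
137291 = 2·67491 + 2309
67491 = 29·2309 + 530
2309 = 4·530 + 189
530 = 2·189 + 152
189 = 1·152 + 37
152 = 4·37 + 4
37 = 9·4 + 1
4 = 4·1 + 0
The gcd is 1. Working backward:
1 = 37 − 9·4
1 = −9·152 + 37·37
1 = 37·189 − 46·152
1 = −46·530 + 129·189
1 = 129·2309 − 562·530
1 = −562·67491 + 16427·2309
1 = 16427·137291 − 33416·67491
Thus 67491·(-33416) ≡ 1 (mod 137291); reducing, -33416 mod 137291 = 103875.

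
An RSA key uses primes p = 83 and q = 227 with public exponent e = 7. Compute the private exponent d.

5295

φ(n) = (p−1)(q−1) = 82·226 = 18532.
Need d with 7·d ≡ 1 (mod 18532). Apply the extended Euclidean algorithm:
18532 = 2647·7 + 3
7 = 2·3 + 1
3 = 3·1 + 0
Back-substitute:
1 = 7 − 2·3
1 = −2·18532 + 5295·7
So 7·5295 ≡ 1 (mod 18532), hence d = 5295.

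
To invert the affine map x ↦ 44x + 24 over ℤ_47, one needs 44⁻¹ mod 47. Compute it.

31

Extended Euclidean algorithm:
47 = 1*44 + 3
44 = 14*3 + 2
3 = 1*2 + 1
2 = 2*1 + 0
Since gcd(44, 47) = 1, back-substitute to write 1 as a combination:
1 = 3 − 2
1 = −44 + 15·3
1 = 15·47 − 16·44
Hence 44⁻¹ ≡ -16 ≡ 31 (mod 47).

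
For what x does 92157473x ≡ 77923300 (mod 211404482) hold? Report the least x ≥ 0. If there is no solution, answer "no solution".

First find gcd(92157473, 211404482):
211404482 = 2·92157473 + 27089536
92157473 = 3·27089536 + 10888865
27089536 = 2·10888865 + 5311806
10888865 = 2·5311806 + 265253
5311806 = 20·265253 + 6746
265253 = 39·6746 + 2159
6746 = 3·2159 + 269
2159 = 8·269 + 7
269 = 38·7 + 3
7 = 2·3 + 1
3 = 3·1 + 0
gcd = 1, so a unique solution mod 211404482 exists.
Back-substitute for the Bézout coefficients:
1 = 7 − 2·3
1 = −2·269 + 77·7
1 = 77·2159 − 618·269
1 = −618·6746 + 1931·2159
1 = 1931·265253 − 75927·6746
1 = −75927·5311806 + 1520471·265253
1 = 1520471·10888865 − 3116869·5311806
1 = −3116869·27089536 + 7754209·10888865
1 = 7754209·92157473 − 26379496·27089536
1 = −26379496·211404482 + 60513201·92157473
So 92157473·(60513201) ≡ 1 (mod 211404482), giving 92157473⁻¹ ≡ 60513201.
x ≡ 92157473⁻¹·77923300 ≡ 60513201·77923300 ≡ 140035754 (mod 211404482).

140035754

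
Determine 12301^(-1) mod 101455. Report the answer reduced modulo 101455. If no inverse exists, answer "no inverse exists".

76316

Run Euclid on (101455, 12301):
101455 = 8·12301 + 3047
12301 = 4·3047 + 113
3047 = 26·113 + 109
113 = 1·109 + 4
109 = 27·4 + 1
4 = 4·1 + 0
The gcd is 1. Working backward:
1 = 109 − 27·4
1 = −27·113 + 28·109
1 = 28·3047 − 755·113
1 = −755·12301 + 3048·3047
1 = 3048·101455 − 25139·12301
Thus 12301·(-25139) ≡ 1 (mod 101455); reducing, -25139 mod 101455 = 76316.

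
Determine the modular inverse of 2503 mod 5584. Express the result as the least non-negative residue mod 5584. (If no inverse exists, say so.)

Run Euclid on (5584, 2503):
5584 = 2*2503 + 578
2503 = 4*578 + 191
578 = 3*191 + 5
191 = 38*5 + 1
5 = 5*1 + 0
The gcd is 1. Working backward:
1 = 191 − 38·5
1 = −38·578 + 115·191
1 = 115·2503 − 498·578
1 = −498·5584 + 1111·2503
So 2503·1111 ≡ 1 (mod 5584).

1111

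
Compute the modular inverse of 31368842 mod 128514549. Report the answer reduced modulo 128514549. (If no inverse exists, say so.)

31262738

Run Euclid on (128514549, 31368842):
128514549 = 4×31368842 + 3039181
31368842 = 10×3039181 + 977032
3039181 = 3×977032 + 108085
977032 = 9×108085 + 4267
108085 = 25×4267 + 1410
4267 = 3×1410 + 37
1410 = 38×37 + 4
37 = 9×4 + 1
4 = 4×1 + 0
gcd = 1, so the inverse exists. Back-substitute:
1 = 37 − 9·4
1 = −9·1410 + 343·37
1 = 343·4267 − 1038·1410
1 = −1038·108085 + 26293·4267
1 = 26293·977032 − 237675·108085
1 = −237675·3039181 + 739318·977032
1 = 739318·31368842 − 7630855·3039181
1 = −7630855·128514549 + 31262738·31368842
So 31368842·31262738 ≡ 1 (mod 128514549).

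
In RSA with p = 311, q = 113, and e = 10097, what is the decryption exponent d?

6193

φ(n) = (p−1)(q−1) = 310·112 = 34720.
Need d with 10097·d ≡ 1 (mod 34720). Apply the extended Euclidean algorithm:
34720 = 3·10097 + 4429
10097 = 2·4429 + 1239
4429 = 3·1239 + 712
1239 = 1·712 + 527
712 = 1·527 + 185
527 = 2·185 + 157
185 = 1·157 + 28
157 = 5·28 + 17
28 = 1·17 + 11
17 = 1·11 + 6
11 = 1·6 + 5
6 = 1·5 + 1
5 = 5·1 + 0
Back-substitute:
1 = 6 − 5
1 = −11 + 2·6
1 = 2·17 − 3·11
1 = −3·28 + 5·17
1 = 5·157 − 28·28
1 = −28·185 + 33·157
1 = 33·527 − 94·185
1 = −94·712 + 127·527
1 = 127·1239 − 221·712
1 = −221·4429 + 790·1239
1 = 790·10097 − 1801·4429
1 = −1801·34720 + 6193·10097
So 10097·6193 ≡ 1 (mod 34720), hence d = 6193.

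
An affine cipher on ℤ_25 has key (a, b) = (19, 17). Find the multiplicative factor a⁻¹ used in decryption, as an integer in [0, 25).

4

Run Euclid on (25, 19):
25 = 1×19 + 6
19 = 3×6 + 1
6 = 6×1 + 0
The gcd is 1. Working backward:
1 = 19 − 3·6
1 = −3·25 + 4·19
So 19·4 ≡ 1 (mod 25).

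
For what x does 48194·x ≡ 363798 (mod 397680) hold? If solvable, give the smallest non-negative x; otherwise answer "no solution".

First find gcd(48194, 397680):
397680 = 8×48194 + 12128
48194 = 3×12128 + 11810
12128 = 1×11810 + 318
11810 = 37×318 + 44
318 = 7×44 + 10
44 = 4×10 + 4
10 = 2×4 + 2
4 = 2×2 + 0
gcd = 2 and 2 | 363798, so solutions exist. Divide through by 2: 24097x ≡ 181899 (mod 198840).
Now find 24097⁻¹ mod 198840:
198840 = 8*24097 + 6064
24097 = 3*6064 + 5905
6064 = 1*5905 + 159
5905 = 37*159 + 22
159 = 7*22 + 5
22 = 4*5 + 2
5 = 2*2 + 1
2 = 2*1 + 0
Back-substitute:
1 = 5 − 2·2
1 = −2·22 + 9·5
1 = 9·159 − 65·22
1 = −65·5905 + 2414·159
1 = 2414·6064 − 2479·5905
1 = −2479·24097 + 9851·6064
1 = 9851·198840 − 81287·24097
So 24097·(-81287) ≡ 1 (mod 198840), i.e. 24097⁻¹ ≡ 117553.
Then x ≡ 117553·181899 ≡ 116067 (mod 198840); the smallest non-negative solution is x = 116067.

116067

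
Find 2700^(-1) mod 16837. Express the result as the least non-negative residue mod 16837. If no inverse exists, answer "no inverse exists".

gcd(16837, 2700) by repeated division:
16837 = 6×2700 + 637
2700 = 4×637 + 152
637 = 4×152 + 29
152 = 5×29 + 7
29 = 4×7 + 1
7 = 7×1 + 0
Since gcd(2700, 16837) = 1, back-substitute to write 1 as a combination:
1 = 29 − 4·7
1 = −4·152 + 21·29
1 = 21·637 − 88·152
1 = −88·2700 + 373·637
1 = 373·16837 − 2326·2700
Hence 2700⁻¹ ≡ -2326 ≡ 14511 (mod 16837).

14511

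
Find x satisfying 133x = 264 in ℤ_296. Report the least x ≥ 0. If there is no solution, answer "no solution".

First find gcd(133, 296):
296 = 2·133 + 30
133 = 4·30 + 13
30 = 2·13 + 4
13 = 3·4 + 1
4 = 4·1 + 0
gcd = 1, so a unique solution mod 296 exists.
Back-substitute for the Bézout coefficients:
1 = 13 − 3·4
1 = −3·30 + 7·13
1 = 7·133 − 31·30
1 = −31·296 + 69·133
So 133·(69) ≡ 1 (mod 296), giving 133⁻¹ ≡ 69.
x ≡ 133⁻¹·264 ≡ 69·264 ≡ 160 (mod 296).

160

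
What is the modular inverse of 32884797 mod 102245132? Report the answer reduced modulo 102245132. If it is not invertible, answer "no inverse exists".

no inverse exists

Compute gcd(32884797, 102245132):
102245132 = 3·32884797 + 3590741
32884797 = 9·3590741 + 568128
3590741 = 6·568128 + 181973
568128 = 3·181973 + 22209
181973 = 8·22209 + 4301
22209 = 5·4301 + 704
4301 = 6·704 + 77
704 = 9·77 + 11
77 = 7·11 + 0
gcd(32884797, 102245132) = 11 ≠ 1, so 32884797 has no multiplicative inverse modulo 102245132.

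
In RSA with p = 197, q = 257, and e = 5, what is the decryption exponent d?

40141

φ(n) = (p−1)(q−1) = 196·256 = 50176.
Need d with 5·d ≡ 1 (mod 50176). Apply the extended Euclidean algorithm:
50176 = 10035×5 + 1
5 = 5×1 + 0
Back-substitute:
1 = 50176 − 10035·5
So 5·(-10035) ≡ 1 (mod 50176), hence d ≡ -10035 ≡ 40141 (mod 50176).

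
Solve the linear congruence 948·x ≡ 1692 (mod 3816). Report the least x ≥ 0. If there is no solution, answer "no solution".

195

First find gcd(948, 3816):
3816 = 4·948 + 24
948 = 39·24 + 12
24 = 2·12 + 0
gcd = 12 and 12 | 1692, so solutions exist. Divide through by 12: 79x ≡ 141 (mod 318).
Now find 79⁻¹ mod 318:
318 = 4*79 + 2
79 = 39*2 + 1
2 = 2*1 + 0
Back-substitute:
1 = 79 − 39·2
1 = −39·318 + 157·79
So 79⁻¹ ≡ 157 (mod 318).
Then x ≡ 157·141 ≡ 195 (mod 318); the smallest non-negative solution is x = 195.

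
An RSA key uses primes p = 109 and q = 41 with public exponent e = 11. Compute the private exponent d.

φ(n) = (p−1)(q−1) = 108·40 = 4320.
Need d with 11·d ≡ 1 (mod 4320). Apply the extended Euclidean algorithm:
4320 = 392×11 + 8
11 = 1×8 + 3
8 = 2×3 + 2
3 = 1×2 + 1
2 = 2×1 + 0
Back-substitute:
1 = 3 − 2
1 = −8 + 3·3
1 = 3·11 − 4·8
1 = −4·4320 + 1571·11
So 11·1571 ≡ 1 (mod 4320), hence d = 1571.

1571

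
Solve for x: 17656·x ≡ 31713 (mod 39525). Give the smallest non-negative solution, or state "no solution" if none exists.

First find gcd(17656, 39525):
39525 = 2*17656 + 4213
17656 = 4*4213 + 804
4213 = 5*804 + 193
804 = 4*193 + 32
193 = 6*32 + 1
32 = 32*1 + 0
gcd = 1, so a unique solution mod 39525 exists.
Back-substitute for the Bézout coefficients:
1 = 193 − 6·32
1 = −6·804 + 25·193
1 = 25·4213 − 131·804
1 = −131·17656 + 549·4213
1 = 549·39525 − 1229·17656
So 17656·(-1229) ≡ 1 (mod 39525), giving 17656⁻¹ ≡ 38296.
x ≡ 17656⁻¹·31713 ≡ 38296·31713 ≡ 35898 (mod 39525).

35898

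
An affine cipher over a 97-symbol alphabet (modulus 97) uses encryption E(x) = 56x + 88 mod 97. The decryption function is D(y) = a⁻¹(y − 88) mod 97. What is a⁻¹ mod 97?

26

Apply the Euclidean algorithm to 97 and 56:
97 = 1·56 + 41
56 = 1·41 + 15
41 = 2·15 + 11
15 = 1·11 + 4
11 = 2·4 + 3
4 = 1·3 + 1
3 = 3·1 + 0
The gcd is 1. Working backward:
1 = 4 − 3
1 = −11 + 3·4
1 = 3·15 − 4·11
1 = −4·41 + 11·15
1 = 11·56 − 15·41
1 = −15·97 + 26·56
So 56·26 ≡ 1 (mod 97).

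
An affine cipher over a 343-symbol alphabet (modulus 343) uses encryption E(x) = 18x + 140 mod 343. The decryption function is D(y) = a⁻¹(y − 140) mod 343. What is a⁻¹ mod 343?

Apply the Euclidean algorithm to 343 and 18:
343 = 19×18 + 1
18 = 18×1 + 0
The gcd is 1. Working backward:
1 = 343 − 19·18
Hence 18⁻¹ ≡ -19 ≡ 324 (mod 343).

324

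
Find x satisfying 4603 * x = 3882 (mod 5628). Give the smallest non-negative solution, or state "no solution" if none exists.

First find gcd(4603, 5628):
5628 = 1·4603 + 1025
4603 = 4·1025 + 503
1025 = 2·503 + 19
503 = 26·19 + 9
19 = 2·9 + 1
9 = 9·1 + 0
gcd = 1, so a unique solution mod 5628 exists.
Back-substitute for the Bézout coefficients:
1 = 19 − 2·9
1 = −2·503 + 53·19
1 = 53·1025 − 108·503
1 = −108·4603 + 485·1025
1 = 485·5628 − 593·4603
So 4603·(-593) ≡ 1 (mod 5628), giving 4603⁻¹ ≡ 5035.
x ≡ 4603⁻¹·3882 ≡ 5035·3882 ≡ 5454 (mod 5628).

5454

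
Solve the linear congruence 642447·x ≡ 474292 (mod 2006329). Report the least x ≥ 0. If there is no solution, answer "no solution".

First find gcd(642447, 2006329):
2006329 = 3*642447 + 78988
642447 = 8*78988 + 10543
78988 = 7*10543 + 5187
10543 = 2*5187 + 169
5187 = 30*169 + 117
169 = 1*117 + 52
117 = 2*52 + 13
52 = 4*13 + 0
gcd = 13 and 13 | 474292, so solutions exist. Divide through by 13: 49419x ≡ 36484 (mod 154333).
Now find 49419⁻¹ mod 154333:
154333 = 3·49419 + 6076
49419 = 8·6076 + 811
6076 = 7·811 + 399
811 = 2·399 + 13
399 = 30·13 + 9
13 = 1·9 + 4
9 = 2·4 + 1
4 = 4·1 + 0
Back-substitute:
1 = 9 − 2·4
1 = −2·13 + 3·9
1 = 3·399 − 92·13
1 = −92·811 + 187·399
1 = 187·6076 − 1401·811
1 = −1401·49419 + 11395·6076
1 = 11395·154333 − 35586·49419
So 49419·(-35586) ≡ 1 (mod 154333), i.e. 49419⁻¹ ≡ 118747.
Then x ≡ 118747·36484 ≡ 83905 (mod 154333); the smallest non-negative solution is x = 83905.

83905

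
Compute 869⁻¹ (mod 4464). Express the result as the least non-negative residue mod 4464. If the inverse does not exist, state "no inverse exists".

1613

Run Euclid on (4464, 869):
4464 = 5·869 + 119
869 = 7·119 + 36
119 = 3·36 + 11
36 = 3·11 + 3
11 = 3·3 + 2
3 = 1·2 + 1
2 = 2·1 + 0
Since gcd(869, 4464) = 1, back-substitute to write 1 as a combination:
1 = 3 − 2
1 = −11 + 4·3
1 = 4·36 − 13·11
1 = −13·119 + 43·36
1 = 43·869 − 314·119
1 = −314·4464 + 1613·869
So 869·1613 ≡ 1 (mod 4464).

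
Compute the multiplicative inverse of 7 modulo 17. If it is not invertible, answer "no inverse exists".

Extended Euclidean algorithm:
17 = 2*7 + 3
7 = 2*3 + 1
3 = 3*1 + 0
The gcd is 1. Working backward:
1 = 7 − 2·3
1 = −2·17 + 5·7
So 7·5 ≡ 1 (mod 17).

5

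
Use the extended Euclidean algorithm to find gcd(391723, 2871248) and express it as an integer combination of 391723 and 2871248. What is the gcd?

Repeated division:
2871248 = 7*391723 + 129187
391723 = 3*129187 + 4162
129187 = 31*4162 + 165
4162 = 25*165 + 37
165 = 4*37 + 17
37 = 2*17 + 3
17 = 5*3 + 2
3 = 1*2 + 1
2 = 2*1 + 0
gcd(391723, 2871248) = 1.
Back-substituting:
1 = 3 − 2
1 = −17 + 6·3
1 = 6·37 − 13·17
1 = −13·165 + 58·37
1 = 58·4162 − 1463·165
1 = −1463·129187 + 45411·4162
1 = 45411·391723 − 137696·129187
1 = −137696·2871248 + 1009283·391723
So 1 = (-137696)·2871248 + (1009283)·391723.

1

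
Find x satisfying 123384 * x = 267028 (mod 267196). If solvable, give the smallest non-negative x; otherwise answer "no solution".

1962

First find gcd(123384, 267196):
267196 = 2×123384 + 20428
123384 = 6×20428 + 816
20428 = 25×816 + 28
816 = 29×28 + 4
28 = 7×4 + 0
gcd = 4 and 4 | 267028, so solutions exist. Divide through by 4: 30846x ≡ 66757 (mod 66799).
Now find 30846⁻¹ mod 66799:
66799 = 2·30846 + 5107
30846 = 6·5107 + 204
5107 = 25·204 + 7
204 = 29·7 + 1
7 = 7·1 + 0
Back-substitute:
1 = 204 − 29·7
1 = −29·5107 + 726·204
1 = 726·30846 − 4385·5107
1 = −4385·66799 + 9496·30846
So 30846⁻¹ ≡ 9496 (mod 66799).
Then x ≡ 9496·66757 ≡ 1962 (mod 66799); the smallest non-negative solution is x = 1962.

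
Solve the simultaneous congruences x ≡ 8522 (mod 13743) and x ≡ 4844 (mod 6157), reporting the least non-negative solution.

Write x = 8522 + 13743·k. Then 13743·k ≡ 4844 − 8522 ≡ 2479 (mod 6157).
Need 13743⁻¹ mod 6157. Extended Euclid on (6157, 1429):
6157 = 4*1429 + 441
1429 = 3*441 + 106
441 = 4*106 + 17
106 = 6*17 + 4
17 = 4*4 + 1
4 = 4*1 + 0
Back-substitute:
1 = 17 − 4·4
1 = −4·106 + 25·17
1 = 25·441 − 104·106
1 = −104·1429 + 337·441
1 = 337·6157 − 1452·1429
13743⁻¹ ≡ 4705 (mod 6157), so k ≡ 4705·2479 ≡ 2337 (mod 6157).
x = 8522 + 13743·2337 = 32125913.

32125913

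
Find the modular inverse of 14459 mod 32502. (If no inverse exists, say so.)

24839

Extended Euclidean algorithm:
32502 = 2·14459 + 3584
14459 = 4·3584 + 123
3584 = 29·123 + 17
123 = 7·17 + 4
17 = 4·4 + 1
4 = 4·1 + 0
Since gcd(14459, 32502) = 1, back-substitute to write 1 as a combination:
1 = 17 − 4·4
1 = −4·123 + 29·17
1 = 29·3584 − 845·123
1 = −845·14459 + 3409·3584
1 = 3409·32502 − 7663·14459
Hence 14459⁻¹ ≡ -7663 ≡ 24839 (mod 32502).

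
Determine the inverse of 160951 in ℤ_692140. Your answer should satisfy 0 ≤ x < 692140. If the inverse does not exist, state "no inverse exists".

578831

Apply the Euclidean algorithm to 692140 and 160951:
692140 = 4×160951 + 48336
160951 = 3×48336 + 15943
48336 = 3×15943 + 507
15943 = 31×507 + 226
507 = 2×226 + 55
226 = 4×55 + 6
55 = 9×6 + 1
6 = 6×1 + 0
gcd = 1, so the inverse exists. Back-substitute:
1 = 55 − 9·6
1 = −9·226 + 37·55
1 = 37·507 − 83·226
1 = −83·15943 + 2610·507
1 = 2610·48336 − 7913·15943
1 = −7913·160951 + 26349·48336
1 = 26349·692140 − 113309·160951
So 160951·(-113309) ≡ 1 (mod 692140), and -113309 ≡ 578831 (mod 692140).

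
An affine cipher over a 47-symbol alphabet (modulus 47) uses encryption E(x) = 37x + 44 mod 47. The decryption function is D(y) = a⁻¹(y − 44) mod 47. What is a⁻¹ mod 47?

14

Apply the Euclidean algorithm to 47 and 37:
47 = 1*37 + 10
37 = 3*10 + 7
10 = 1*7 + 3
7 = 2*3 + 1
3 = 3*1 + 0
Since gcd(37, 47) = 1, back-substitute to write 1 as a combination:
1 = 7 − 2·3
1 = −2·10 + 3·7
1 = 3·37 − 11·10
1 = −11·47 + 14·37
So 37·14 ≡ 1 (mod 47).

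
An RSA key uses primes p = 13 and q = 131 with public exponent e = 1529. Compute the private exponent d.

1409

φ(n) = (p−1)(q−1) = 12·130 = 1560.
Need d with 1529·d ≡ 1 (mod 1560). Apply the extended Euclidean algorithm:
1560 = 1·1529 + 31
1529 = 49·31 + 10
31 = 3·10 + 1
10 = 10·1 + 0
Back-substitute:
1 = 31 − 3·10
1 = −3·1529 + 148·31
1 = 148·1560 − 151·1529
So 1529·(-151) ≡ 1 (mod 1560), hence d ≡ -151 ≡ 1409 (mod 1560).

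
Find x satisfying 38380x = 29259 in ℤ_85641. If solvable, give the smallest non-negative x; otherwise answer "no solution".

First find gcd(38380, 85641):
85641 = 2·38380 + 8881
38380 = 4·8881 + 2856
8881 = 3·2856 + 313
2856 = 9·313 + 39
313 = 8·39 + 1
39 = 39·1 + 0
gcd = 1, so a unique solution mod 85641 exists.
Back-substitute for the Bézout coefficients:
1 = 313 − 8·39
1 = −8·2856 + 73·313
1 = 73·8881 − 227·2856
1 = −227·38380 + 981·8881
1 = 981·85641 − 2189·38380
So 38380·(-2189) ≡ 1 (mod 85641), giving 38380⁻¹ ≡ 83452.
x ≡ 38380⁻¹·29259 ≡ 83452·29259 ≡ 11517 (mod 85641).

11517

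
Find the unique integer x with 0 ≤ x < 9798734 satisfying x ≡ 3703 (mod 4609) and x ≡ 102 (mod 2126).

1741296

Write x = 3703 + 4609·k. Then 4609·k ≡ 102 − 3703 ≡ 651 (mod 2126).
Need 4609⁻¹ mod 2126. Extended Euclid on (2126, 357):
2126 = 5×357 + 341
357 = 1×341 + 16
341 = 21×16 + 5
16 = 3×5 + 1
5 = 5×1 + 0
Back-substitute:
1 = 16 − 3·5
1 = −3·341 + 64·16
1 = 64·357 − 67·341
1 = −67·2126 + 399·357
4609⁻¹ ≡ 399 (mod 2126), so k ≡ 399·651 ≡ 377 (mod 2126).
x = 3703 + 4609·377 = 1741296.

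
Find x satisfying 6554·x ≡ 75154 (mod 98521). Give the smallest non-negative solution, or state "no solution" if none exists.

First find gcd(6554, 98521):
98521 = 15×6554 + 211
6554 = 31×211 + 13
211 = 16×13 + 3
13 = 4×3 + 1
3 = 3×1 + 0
gcd = 1, so a unique solution mod 98521 exists.
Back-substitute for the Bézout coefficients:
1 = 13 − 4·3
1 = −4·211 + 65·13
1 = 65·6554 − 2019·211
1 = −2019·98521 + 30350·6554
So 6554·(30350) ≡ 1 (mod 98521), giving 6554⁻¹ ≡ 30350.
x ≡ 6554⁻¹·75154 ≡ 30350·75154 ≡ 64229 (mod 98521).

64229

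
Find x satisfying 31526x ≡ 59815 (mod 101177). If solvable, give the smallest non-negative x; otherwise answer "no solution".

First find gcd(31526, 101177):
101177 = 3×31526 + 6599
31526 = 4×6599 + 5130
6599 = 1×5130 + 1469
5130 = 3×1469 + 723
1469 = 2×723 + 23
723 = 31×23 + 10
23 = 2×10 + 3
10 = 3×3 + 1
3 = 3×1 + 0
gcd = 1, so a unique solution mod 101177 exists.
Back-substitute for the Bézout coefficients:
1 = 10 − 3·3
1 = −3·23 + 7·10
1 = 7·723 − 220·23
1 = −220·1469 + 447·723
1 = 447·5130 − 1561·1469
1 = −1561·6599 + 2008·5130
1 = 2008·31526 − 9593·6599
1 = −9593·101177 + 30787·31526
So 31526·(30787) ≡ 1 (mod 101177), giving 31526⁻¹ ≡ 30787.
x ≡ 31526⁻¹·59815 ≡ 30787·59815 ≡ 1828 (mod 101177).

1828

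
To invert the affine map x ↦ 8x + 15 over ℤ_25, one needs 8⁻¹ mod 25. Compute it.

Extended Euclidean algorithm:
25 = 3*8 + 1
8 = 8*1 + 0
gcd = 1, so the inverse exists. Back-substitute:
1 = 25 − 3·8
Hence 8⁻¹ ≡ -3 ≡ 22 (mod 25).

22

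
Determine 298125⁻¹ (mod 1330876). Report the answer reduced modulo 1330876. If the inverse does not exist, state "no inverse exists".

Run Euclid on (1330876, 298125):
1330876 = 4·298125 + 138376
298125 = 2·138376 + 21373
138376 = 6·21373 + 10138
21373 = 2·10138 + 1097
10138 = 9·1097 + 265
1097 = 4·265 + 37
265 = 7·37 + 6
37 = 6·6 + 1
6 = 6·1 + 0
Since gcd(298125, 1330876) = 1, back-substitute to write 1 as a combination:
1 = 37 − 6·6
1 = −6·265 + 43·37
1 = 43·1097 − 178·265
1 = −178·10138 + 1645·1097
1 = 1645·21373 − 3468·10138
1 = −3468·138376 + 22453·21373
1 = 22453·298125 − 48374·138376
1 = −48374·1330876 + 215949·298125
So 298125·215949 ≡ 1 (mod 1330876).

215949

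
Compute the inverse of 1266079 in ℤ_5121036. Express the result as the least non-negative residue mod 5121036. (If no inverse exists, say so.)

Run Euclid on (5121036, 1266079):
5121036 = 4*1266079 + 56720
1266079 = 22*56720 + 18239
56720 = 3*18239 + 2003
18239 = 9*2003 + 212
2003 = 9*212 + 95
212 = 2*95 + 22
95 = 4*22 + 7
22 = 3*7 + 1
7 = 7*1 + 0
Since gcd(1266079, 5121036) = 1, back-substitute to write 1 as a combination:
1 = 22 − 3·7
1 = −3·95 + 13·22
1 = 13·212 − 29·95
1 = −29·2003 + 274·212
1 = 274·18239 − 2495·2003
1 = −2495·56720 + 7759·18239
1 = 7759·1266079 − 173193·56720
1 = −173193·5121036 + 700531·1266079
So 1266079·700531 ≡ 1 (mod 5121036).

700531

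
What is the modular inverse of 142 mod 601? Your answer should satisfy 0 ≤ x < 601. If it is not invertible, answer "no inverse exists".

182

Apply the Euclidean algorithm to 601 and 142:
601 = 4×142 + 33
142 = 4×33 + 10
33 = 3×10 + 3
10 = 3×3 + 1
3 = 3×1 + 0
Since gcd(142, 601) = 1, back-substitute to write 1 as a combination:
1 = 10 − 3·3
1 = −3·33 + 10·10
1 = 10·142 − 43·33
1 = −43·601 + 182·142
So 142·182 ≡ 1 (mod 601).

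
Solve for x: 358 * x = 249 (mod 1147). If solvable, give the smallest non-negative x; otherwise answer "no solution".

First find gcd(358, 1147):
1147 = 3*358 + 73
358 = 4*73 + 66
73 = 1*66 + 7
66 = 9*7 + 3
7 = 2*3 + 1
3 = 3*1 + 0
gcd = 1, so a unique solution mod 1147 exists.
Back-substitute for the Bézout coefficients:
1 = 7 − 2·3
1 = −2·66 + 19·7
1 = 19·73 − 21·66
1 = −21·358 + 103·73
1 = 103·1147 − 330·358
So 358·(-330) ≡ 1 (mod 1147), giving 358⁻¹ ≡ 817.
x ≡ 358⁻¹·249 ≡ 817·249 ≡ 414 (mod 1147).

414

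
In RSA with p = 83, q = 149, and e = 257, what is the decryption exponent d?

φ(n) = (p−1)(q−1) = 82·148 = 12136.
Need d with 257·d ≡ 1 (mod 12136). Apply the extended Euclidean algorithm:
12136 = 47·257 + 57
257 = 4·57 + 29
57 = 1·29 + 28
29 = 1·28 + 1
28 = 28·1 + 0
Back-substitute:
1 = 29 − 28
1 = −57 + 2·29
1 = 2·257 − 9·57
1 = −9·12136 + 425·257
So 257·425 ≡ 1 (mod 12136), hence d = 425.

425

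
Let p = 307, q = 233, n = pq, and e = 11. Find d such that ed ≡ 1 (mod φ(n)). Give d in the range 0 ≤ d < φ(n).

38723

φ(n) = (p−1)(q−1) = 306·232 = 70992.
Need d with 11·d ≡ 1 (mod 70992). Apply the extended Euclidean algorithm:
70992 = 6453×11 + 9
11 = 1×9 + 2
9 = 4×2 + 1
2 = 2×1 + 0
Back-substitute:
1 = 9 − 4·2
1 = −4·11 + 5·9
1 = 5·70992 − 32269·11
So 11·(-32269) ≡ 1 (mod 70992), hence d ≡ -32269 ≡ 38723 (mod 70992).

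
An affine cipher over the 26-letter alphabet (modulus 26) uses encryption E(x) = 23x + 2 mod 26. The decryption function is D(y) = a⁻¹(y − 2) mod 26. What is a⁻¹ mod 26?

17

Extended Euclidean algorithm:
26 = 1×23 + 3
23 = 7×3 + 2
3 = 1×2 + 1
2 = 2×1 + 0
Since gcd(23, 26) = 1, back-substitute to write 1 as a combination:
1 = 3 − 2
1 = −23 + 8·3
1 = 8·26 − 9·23
So 23·(-9) ≡ 1 (mod 26), and -9 ≡ 17 (mod 26).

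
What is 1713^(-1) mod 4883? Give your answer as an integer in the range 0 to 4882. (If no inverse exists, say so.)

gcd(4883, 1713) by repeated division:
4883 = 2×1713 + 1457
1713 = 1×1457 + 256
1457 = 5×256 + 177
256 = 1×177 + 79
177 = 2×79 + 19
79 = 4×19 + 3
19 = 6×3 + 1
3 = 3×1 + 0
The gcd is 1. Working backward:
1 = 19 − 6·3
1 = −6·79 + 25·19
1 = 25·177 − 56·79
1 = −56·256 + 81·177
1 = 81·1457 − 461·256
1 = −461·1713 + 542·1457
1 = 542·4883 − 1545·1713
So 1713·(-1545) ≡ 1 (mod 4883), and -1545 ≡ 3338 (mod 4883).

3338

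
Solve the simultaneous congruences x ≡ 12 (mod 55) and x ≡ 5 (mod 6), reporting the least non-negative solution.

287

Write x = 12 + 55·k. Then 55·k ≡ 5 − 12 ≡ 5 (mod 6).
Need 55⁻¹ mod 6. Extended Euclid on (6, 1):
6 = 6*1 + 0
55⁻¹ ≡ 1 (mod 6), so k ≡ 1·5 ≡ 5 (mod 6).
x = 12 + 55·5 = 287.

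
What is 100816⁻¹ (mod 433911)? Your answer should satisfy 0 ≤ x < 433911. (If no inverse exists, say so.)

Apply the Euclidean algorithm to 433911 and 100816:
433911 = 4·100816 + 30647
100816 = 3·30647 + 8875
30647 = 3·8875 + 4022
8875 = 2·4022 + 831
4022 = 4·831 + 698
831 = 1·698 + 133
698 = 5·133 + 33
133 = 4·33 + 1
33 = 33·1 + 0
The gcd is 1. Working backward:
1 = 133 − 4·33
1 = −4·698 + 21·133
1 = 21·831 − 25·698
1 = −25·4022 + 121·831
1 = 121·8875 − 267·4022
1 = −267·30647 + 922·8875
1 = 922·100816 − 3033·30647
1 = −3033·433911 + 13054·100816
So 100816·13054 ≡ 1 (mod 433911).

13054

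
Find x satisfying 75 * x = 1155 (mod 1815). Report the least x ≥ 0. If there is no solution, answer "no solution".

First find gcd(75, 1815):
1815 = 24*75 + 15
75 = 5*15 + 0
gcd = 15 and 15 | 1155, so solutions exist. Divide through by 15: 5x ≡ 77 (mod 121).
Now find 5⁻¹ mod 121:
121 = 24*5 + 1
5 = 5*1 + 0
Back-substitute:
1 = 121 − 24·5
So 5·(-24) ≡ 1 (mod 121), i.e. 5⁻¹ ≡ 97.
Then x ≡ 97·77 ≡ 88 (mod 121); the smallest non-negative solution is x = 88.

88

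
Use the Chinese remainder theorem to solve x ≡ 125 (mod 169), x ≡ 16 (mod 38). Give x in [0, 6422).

1308

Write x = 125 + 169·k. Then 169·k ≡ 16 − 125 ≡ 5 (mod 38).
Need 169⁻¹ mod 38. Extended Euclid on (38, 17):
38 = 2·17 + 4
17 = 4·4 + 1
4 = 4·1 + 0
Back-substitute:
1 = 17 − 4·4
1 = −4·38 + 9·17
169⁻¹ ≡ 9 (mod 38), so k ≡ 9·5 ≡ 7 (mod 38).
x = 125 + 169·7 = 1308.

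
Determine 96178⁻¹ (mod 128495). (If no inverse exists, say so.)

13797

Run Euclid on (128495, 96178):
128495 = 1×96178 + 32317
96178 = 2×32317 + 31544
32317 = 1×31544 + 773
31544 = 40×773 + 624
773 = 1×624 + 149
624 = 4×149 + 28
149 = 5×28 + 9
28 = 3×9 + 1
9 = 9×1 + 0
The gcd is 1. Working backward:
1 = 28 − 3·9
1 = −3·149 + 16·28
1 = 16·624 − 67·149
1 = −67·773 + 83·624
1 = 83·31544 − 3387·773
1 = −3387·32317 + 3470·31544
1 = 3470·96178 − 10327·32317
1 = −10327·128495 + 13797·96178
So 96178·13797 ≡ 1 (mod 128495).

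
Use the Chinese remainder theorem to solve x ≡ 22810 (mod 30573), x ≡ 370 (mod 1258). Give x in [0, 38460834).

14575558

Write x = 22810 + 30573·k. Then 30573·k ≡ 370 − 22810 ≡ 204 (mod 1258).
Need 30573⁻¹ mod 1258. Extended Euclid on (1258, 381):
1258 = 3×381 + 115
381 = 3×115 + 36
115 = 3×36 + 7
36 = 5×7 + 1
7 = 7×1 + 0
Back-substitute:
1 = 36 − 5·7
1 = −5·115 + 16·36
1 = 16·381 − 53·115
1 = −53·1258 + 175·381
30573⁻¹ ≡ 175 (mod 1258), so k ≡ 175·204 ≡ 476 (mod 1258).
x = 22810 + 30573·476 = 14575558.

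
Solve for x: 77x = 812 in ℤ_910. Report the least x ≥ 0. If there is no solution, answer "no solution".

46

First find gcd(77, 910):
910 = 11×77 + 63
77 = 1×63 + 14
63 = 4×14 + 7
14 = 2×7 + 0
gcd = 7 and 7 | 812, so solutions exist. Divide through by 7: 11x ≡ 116 (mod 130).
Now find 11⁻¹ mod 130:
130 = 11*11 + 9
11 = 1*9 + 2
9 = 4*2 + 1
2 = 2*1 + 0
Back-substitute:
1 = 9 − 4·2
1 = −4·11 + 5·9
1 = 5·130 − 59·11
So 11·(-59) ≡ 1 (mod 130), i.e. 11⁻¹ ≡ 71.
Then x ≡ 71·116 ≡ 46 (mod 130); the smallest non-negative solution is x = 46.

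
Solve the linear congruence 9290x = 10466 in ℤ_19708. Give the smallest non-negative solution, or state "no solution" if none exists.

7337

First find gcd(9290, 19708):
19708 = 2·9290 + 1128
9290 = 8·1128 + 266
1128 = 4·266 + 64
266 = 4·64 + 10
64 = 6·10 + 4
10 = 2·4 + 2
4 = 2·2 + 0
gcd = 2 and 2 | 10466, so solutions exist. Divide through by 2: 4645x ≡ 5233 (mod 9854).
Now find 4645⁻¹ mod 9854:
9854 = 2*4645 + 564
4645 = 8*564 + 133
564 = 4*133 + 32
133 = 4*32 + 5
32 = 6*5 + 2
5 = 2*2 + 1
2 = 2*1 + 0
Back-substitute:
1 = 5 − 2·2
1 = −2·32 + 13·5
1 = 13·133 − 54·32
1 = −54·564 + 229·133
1 = 229·4645 − 1886·564
1 = −1886·9854 + 4001·4645
So 4645⁻¹ ≡ 4001 (mod 9854).
Then x ≡ 4001·5233 ≡ 7337 (mod 9854); the smallest non-negative solution is x = 7337.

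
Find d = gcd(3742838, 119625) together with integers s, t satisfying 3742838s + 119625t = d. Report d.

11

Apply Euclid's algorithm to 3742838 and 119625:
3742838 = 31·119625 + 34463
119625 = 3·34463 + 16236
34463 = 2·16236 + 1991
16236 = 8·1991 + 308
1991 = 6·308 + 143
308 = 2·143 + 22
143 = 6·22 + 11
22 = 2·11 + 0
gcd(3742838, 119625) = 11.
Back-substituting:
11 = 143 − 6·22
11 = −6·308 + 13·143
11 = 13·1991 − 84·308
11 = −84·16236 + 685·1991
11 = 685·34463 − 1454·16236
11 = −1454·119625 + 5047·34463
11 = 5047·3742838 − 157911·119625
So 11 = (5047)·3742838 + (-157911)·119625.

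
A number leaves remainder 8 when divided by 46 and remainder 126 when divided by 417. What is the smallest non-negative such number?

Write x = 8 + 46·k. Then 46·k ≡ 126 − 8 ≡ 118 (mod 417).
Need 46⁻¹ mod 417. Extended Euclid on (417, 46):
417 = 9·46 + 3
46 = 15·3 + 1
3 = 3·1 + 0
Back-substitute:
1 = 46 − 15·3
1 = −15·417 + 136·46
46⁻¹ ≡ 136 (mod 417), so k ≡ 136·118 ≡ 202 (mod 417).
x = 8 + 46·202 = 9300.

9300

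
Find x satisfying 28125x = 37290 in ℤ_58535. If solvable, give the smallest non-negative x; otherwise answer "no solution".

First find gcd(28125, 58535):
58535 = 2*28125 + 2285
28125 = 12*2285 + 705
2285 = 3*705 + 170
705 = 4*170 + 25
170 = 6*25 + 20
25 = 1*20 + 5
20 = 4*5 + 0
gcd = 5 and 5 | 37290, so solutions exist. Divide through by 5: 5625x ≡ 7458 (mod 11707).
Now find 5625⁻¹ mod 11707:
11707 = 2*5625 + 457
5625 = 12*457 + 141
457 = 3*141 + 34
141 = 4*34 + 5
34 = 6*5 + 4
5 = 1*4 + 1
4 = 4*1 + 0
Back-substitute:
1 = 5 − 4
1 = −34 + 7·5
1 = 7·141 − 29·34
1 = −29·457 + 94·141
1 = 94·5625 − 1157·457
1 = −1157·11707 + 2408·5625
So 5625⁻¹ ≡ 2408 (mod 11707).
Then x ≡ 2408·7458 ≡ 326 (mod 11707); the smallest non-negative solution is x = 326.

326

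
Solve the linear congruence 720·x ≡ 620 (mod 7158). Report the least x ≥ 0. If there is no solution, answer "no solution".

no solution

gcd(720, 7158):
7158 = 9·720 + 678
720 = 1·678 + 42
678 = 16·42 + 6
42 = 7·6 + 0
gcd = 6, but 6 ∤ 620, so the congruence has no solution.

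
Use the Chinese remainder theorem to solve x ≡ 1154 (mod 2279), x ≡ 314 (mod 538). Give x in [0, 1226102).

Write x = 1154 + 2279·k. Then 2279·k ≡ 314 − 1154 ≡ 236 (mod 538).
Need 2279⁻¹ mod 538. Extended Euclid on (538, 127):
538 = 4·127 + 30
127 = 4·30 + 7
30 = 4·7 + 2
7 = 3·2 + 1
2 = 2·1 + 0
Back-substitute:
1 = 7 − 3·2
1 = −3·30 + 13·7
1 = 13·127 − 55·30
1 = −55·538 + 233·127
2279⁻¹ ≡ 233 (mod 538), so k ≡ 233·236 ≡ 112 (mod 538).
x = 1154 + 2279·112 = 256402.

256402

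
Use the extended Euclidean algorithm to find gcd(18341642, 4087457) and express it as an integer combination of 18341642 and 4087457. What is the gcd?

Apply Euclid's algorithm to 18341642 and 4087457:
18341642 = 4·4087457 + 1991814
4087457 = 2·1991814 + 103829
1991814 = 19·103829 + 19063
103829 = 5·19063 + 8514
19063 = 2·8514 + 2035
8514 = 4·2035 + 374
2035 = 5·374 + 165
374 = 2·165 + 44
165 = 3·44 + 33
44 = 1·33 + 11
33 = 3·11 + 0
gcd(18341642, 4087457) = 11.
Working backward:
11 = 44 − 33
11 = −165 + 4·44
11 = 4·374 − 9·165
11 = −9·2035 + 49·374
11 = 49·8514 − 205·2035
11 = −205·19063 + 459·8514
11 = 459·103829 − 2500·19063
11 = −2500·1991814 + 47959·103829
11 = 47959·4087457 − 98418·1991814
11 = −98418·18341642 + 441631·4087457
So 11 = (-98418)·18341642 + (441631)·4087457.

11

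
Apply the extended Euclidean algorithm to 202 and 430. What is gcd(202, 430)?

2

Euclidean algorithm:
430 = 2×202 + 26
202 = 7×26 + 20
26 = 1×20 + 6
20 = 3×6 + 2
6 = 3×2 + 0
gcd(202, 430) = 2.
Express as a combination:
2 = 20 − 3·6
2 = −3·26 + 4·20
2 = 4·202 − 31·26
2 = −31·430 + 66·202
So 2 = (-31)·430 + (66)·202.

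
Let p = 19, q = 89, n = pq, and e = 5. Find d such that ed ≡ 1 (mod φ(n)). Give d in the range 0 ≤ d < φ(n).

φ(n) = (p−1)(q−1) = 18·88 = 1584.
Need d with 5·d ≡ 1 (mod 1584). Apply the extended Euclidean algorithm:
1584 = 316×5 + 4
5 = 1×4 + 1
4 = 4×1 + 0
Back-substitute:
1 = 5 − 4
1 = −1584 + 317·5
So 5·317 ≡ 1 (mod 1584), hence d = 317.

317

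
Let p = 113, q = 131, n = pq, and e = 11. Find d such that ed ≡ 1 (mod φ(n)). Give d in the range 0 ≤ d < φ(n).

φ(n) = (p−1)(q−1) = 112·130 = 14560.
Need d with 11·d ≡ 1 (mod 14560). Apply the extended Euclidean algorithm:
14560 = 1323×11 + 7
11 = 1×7 + 4
7 = 1×4 + 3
4 = 1×3 + 1
3 = 3×1 + 0
Back-substitute:
1 = 4 − 3
1 = −7 + 2·4
1 = 2·11 − 3·7
1 = −3·14560 + 3971·11
So 11·3971 ≡ 1 (mod 14560), hence d = 3971.

3971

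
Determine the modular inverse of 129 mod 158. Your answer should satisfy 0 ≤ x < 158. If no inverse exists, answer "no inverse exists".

49

Extended Euclidean algorithm:
158 = 1×129 + 29
129 = 4×29 + 13
29 = 2×13 + 3
13 = 4×3 + 1
3 = 3×1 + 0
The gcd is 1. Working backward:
1 = 13 − 4·3
1 = −4·29 + 9·13
1 = 9·129 − 40·29
1 = −40·158 + 49·129
So 129·49 ≡ 1 (mod 158).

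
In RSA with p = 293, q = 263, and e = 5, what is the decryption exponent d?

15301

φ(n) = (p−1)(q−1) = 292·262 = 76504.
Need d with 5·d ≡ 1 (mod 76504). Apply the extended Euclidean algorithm:
76504 = 15300·5 + 4
5 = 1·4 + 1
4 = 4·1 + 0
Back-substitute:
1 = 5 − 4
1 = −76504 + 15301·5
So 5·15301 ≡ 1 (mod 76504), hence d = 15301.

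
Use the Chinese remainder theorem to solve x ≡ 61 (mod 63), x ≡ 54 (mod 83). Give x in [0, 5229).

2959

Write x = 61 + 63·k. Then 63·k ≡ 54 − 61 ≡ 76 (mod 83).
Need 63⁻¹ mod 83. Extended Euclid on (83, 63):
83 = 1×63 + 20
63 = 3×20 + 3
20 = 6×3 + 2
3 = 1×2 + 1
2 = 2×1 + 0
Back-substitute:
1 = 3 − 2
1 = −20 + 7·3
1 = 7·63 − 22·20
1 = −22·83 + 29·63
63⁻¹ ≡ 29 (mod 83), so k ≡ 29·76 ≡ 46 (mod 83).
x = 61 + 63·46 = 2959.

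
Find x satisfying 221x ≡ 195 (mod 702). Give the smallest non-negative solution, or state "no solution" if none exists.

First find gcd(221, 702):
702 = 3*221 + 39
221 = 5*39 + 26
39 = 1*26 + 13
26 = 2*13 + 0
gcd = 13 and 13 | 195, so solutions exist. Divide through by 13: 17x ≡ 15 (mod 54).
Now find 17⁻¹ mod 54:
54 = 3·17 + 3
17 = 5·3 + 2
3 = 1·2 + 1
2 = 2·1 + 0
Back-substitute:
1 = 3 − 2
1 = −17 + 6·3
1 = 6·54 − 19·17
So 17·(-19) ≡ 1 (mod 54), i.e. 17⁻¹ ≡ 35.
Then x ≡ 35·15 ≡ 39 (mod 54); the smallest non-negative solution is x = 39.

39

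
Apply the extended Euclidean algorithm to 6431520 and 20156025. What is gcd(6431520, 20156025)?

15

Euclidean algorithm:
20156025 = 3·6431520 + 861465
6431520 = 7·861465 + 401265
861465 = 2·401265 + 58935
401265 = 6·58935 + 47655
58935 = 1·47655 + 11280
47655 = 4·11280 + 2535
11280 = 4·2535 + 1140
2535 = 2·1140 + 255
1140 = 4·255 + 120
255 = 2·120 + 15
120 = 8·15 + 0
gcd(6431520, 20156025) = 15.
Express as a combination:
15 = 255 − 2·120
15 = −2·1140 + 9·255
15 = 9·2535 − 20·1140
15 = −20·11280 + 89·2535
15 = 89·47655 − 376·11280
15 = −376·58935 + 465·47655
15 = 465·401265 − 3166·58935
15 = −3166·861465 + 6797·401265
15 = 6797·6431520 − 50745·861465
15 = −50745·20156025 + 159032·6431520
So 15 = (-50745)·20156025 + (159032)·6431520.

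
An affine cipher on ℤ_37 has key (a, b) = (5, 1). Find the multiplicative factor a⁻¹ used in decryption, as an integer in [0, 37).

Run Euclid on (37, 5):
37 = 7·5 + 2
5 = 2·2 + 1
2 = 2·1 + 0
The gcd is 1. Working backward:
1 = 5 − 2·2
1 = −2·37 + 15·5
So 5·15 ≡ 1 (mod 37).

15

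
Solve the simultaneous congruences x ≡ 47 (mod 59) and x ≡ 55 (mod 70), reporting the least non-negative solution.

Write x = 47 + 59·k. Then 59·k ≡ 55 − 47 ≡ 8 (mod 70).
Need 59⁻¹ mod 70. Extended Euclid on (70, 59):
70 = 1*59 + 11
59 = 5*11 + 4
11 = 2*4 + 3
4 = 1*3 + 1
3 = 3*1 + 0
Back-substitute:
1 = 4 − 3
1 = −11 + 3·4
1 = 3·59 − 16·11
1 = −16·70 + 19·59
59⁻¹ ≡ 19 (mod 70), so k ≡ 19·8 ≡ 12 (mod 70).
x = 47 + 59·12 = 755.

755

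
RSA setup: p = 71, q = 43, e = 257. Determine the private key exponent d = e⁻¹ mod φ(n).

1613

φ(n) = (p−1)(q−1) = 70·42 = 2940.
Need d with 257·d ≡ 1 (mod 2940). Apply the extended Euclidean algorithm:
2940 = 11×257 + 113
257 = 2×113 + 31
113 = 3×31 + 20
31 = 1×20 + 11
20 = 1×11 + 9
11 = 1×9 + 2
9 = 4×2 + 1
2 = 2×1 + 0
Back-substitute:
1 = 9 − 4·2
1 = −4·11 + 5·9
1 = 5·20 − 9·11
1 = −9·31 + 14·20
1 = 14·113 − 51·31
1 = −51·257 + 116·113
1 = 116·2940 − 1327·257
So 257·(-1327) ≡ 1 (mod 2940), hence d ≡ -1327 ≡ 1613 (mod 2940).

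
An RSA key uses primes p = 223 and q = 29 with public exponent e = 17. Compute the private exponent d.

φ(n) = (p−1)(q−1) = 222·28 = 6216.
Need d with 17·d ≡ 1 (mod 6216). Apply the extended Euclidean algorithm:
6216 = 365*17 + 11
17 = 1*11 + 6
11 = 1*6 + 5
6 = 1*5 + 1
5 = 5*1 + 0
Back-substitute:
1 = 6 − 5
1 = −11 + 2·6
1 = 2·17 − 3·11
1 = −3·6216 + 1097·17
So 17·1097 ≡ 1 (mod 6216), hence d = 1097.

1097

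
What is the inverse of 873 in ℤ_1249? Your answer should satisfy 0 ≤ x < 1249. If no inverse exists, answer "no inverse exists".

960

gcd(1249, 873) by repeated division:
1249 = 1×873 + 376
873 = 2×376 + 121
376 = 3×121 + 13
121 = 9×13 + 4
13 = 3×4 + 1
4 = 4×1 + 0
Since gcd(873, 1249) = 1, back-substitute to write 1 as a combination:
1 = 13 − 3·4
1 = −3·121 + 28·13
1 = 28·376 − 87·121
1 = −87·873 + 202·376
1 = 202·1249 − 289·873
Thus 873·(-289) ≡ 1 (mod 1249); reducing, -289 mod 1249 = 960.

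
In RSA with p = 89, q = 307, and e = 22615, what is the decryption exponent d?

5719

φ(n) = (p−1)(q−1) = 88·306 = 26928.
Need d with 22615·d ≡ 1 (mod 26928). Apply the extended Euclidean algorithm:
26928 = 1*22615 + 4313
22615 = 5*4313 + 1050
4313 = 4*1050 + 113
1050 = 9*113 + 33
113 = 3*33 + 14
33 = 2*14 + 5
14 = 2*5 + 4
5 = 1*4 + 1
4 = 4*1 + 0
Back-substitute:
1 = 5 − 4
1 = −14 + 3·5
1 = 3·33 − 7·14
1 = −7·113 + 24·33
1 = 24·1050 − 223·113
1 = −223·4313 + 916·1050
1 = 916·22615 − 4803·4313
1 = −4803·26928 + 5719·22615
So 22615·5719 ≡ 1 (mod 26928), hence d = 5719.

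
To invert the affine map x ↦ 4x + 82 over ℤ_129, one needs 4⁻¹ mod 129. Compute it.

97

gcd(129, 4) by repeated division:
129 = 32*4 + 1
4 = 4*1 + 0
The gcd is 1. Working backward:
1 = 129 − 32·4
Thus 4·(-32) ≡ 1 (mod 129); reducing, -32 mod 129 = 97.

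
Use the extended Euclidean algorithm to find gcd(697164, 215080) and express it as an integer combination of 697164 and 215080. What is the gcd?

4

Apply Euclid's algorithm to 697164 and 215080:
697164 = 3×215080 + 51924
215080 = 4×51924 + 7384
51924 = 7×7384 + 236
7384 = 31×236 + 68
236 = 3×68 + 32
68 = 2×32 + 4
32 = 8×4 + 0
gcd(697164, 215080) = 4.
Working backward:
4 = 68 − 2·32
4 = −2·236 + 7·68
4 = 7·7384 − 219·236
4 = −219·51924 + 1540·7384
4 = 1540·215080 − 6379·51924
4 = −6379·697164 + 20677·215080
So 4 = (-6379)·697164 + (20677)·215080.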